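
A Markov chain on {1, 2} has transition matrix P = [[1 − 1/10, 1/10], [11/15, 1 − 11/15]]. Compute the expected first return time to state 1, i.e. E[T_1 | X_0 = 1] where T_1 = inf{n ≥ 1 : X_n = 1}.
E[T_1 | X_0 = 1] = 1/π_1 = 25/22

For an irreducible recurrent Markov chain with stationary distribution π, E[T_i | X_0 = i] = 1/π_i (Kac's formula). Here π_1 = (11/15)/(1/10 + 11/15) = (11/15)/(5/6) = 22/25, so E[T_1 | X_0 = 1] = 1/π_1 = (1/10 + 11/15)/(11/15) = (5/6)/(11/15) = 25/22.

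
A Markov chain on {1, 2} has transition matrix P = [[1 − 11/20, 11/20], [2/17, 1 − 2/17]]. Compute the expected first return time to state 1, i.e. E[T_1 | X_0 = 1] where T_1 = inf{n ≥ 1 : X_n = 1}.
E[T_1 | X_0 = 1] = 1/π_1 = 227/40

For an irreducible recurrent Markov chain with stationary distribution π, E[T_i | X_0 = i] = 1/π_i (Kac's formula). Here π_1 = (2/17)/(11/20 + 2/17) = (2/17)/(227/340) = 40/227, so E[T_1 | X_0 = 1] = 1/π_1 = (11/20 + 2/17)/(2/17) = (227/340)/(2/17) = 227/40.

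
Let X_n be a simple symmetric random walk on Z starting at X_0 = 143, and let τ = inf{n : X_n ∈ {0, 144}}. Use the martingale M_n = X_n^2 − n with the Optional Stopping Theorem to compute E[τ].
E[τ] = 143

M_n = X_n^2 − n is a martingale (since E[X_{n+1}^2 | F_n] = X_n^2 + 1). By OST (τ has finite mean in a bounded region), E[M_τ] = E[M_0] = X_0^2 − 0 = 143^2 = 20449. Also E[M_τ] = E[X_τ^2] − E[τ]. The walk exits at 0 or 144, with P(hit 144 first) = 143/144, so E[X_τ^2] = 144^2 · 143/144 + 0 = 20592. Thus E[τ] = E[X_τ^2] − E[M_τ] = 20592 − 20449 = 143 = 143(144 − 143) = 143.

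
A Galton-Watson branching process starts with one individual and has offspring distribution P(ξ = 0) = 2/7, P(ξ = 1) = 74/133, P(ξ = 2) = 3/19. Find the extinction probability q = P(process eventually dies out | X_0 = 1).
q = 1

Mean offspring μ = 0·2/7 + 1·74/133 + 2·3/19 = 116/133 ≤ 1. For μ ≤ 1 with offspring not concentrated at 1, the Galton-Watson process goes extinct almost surely, so q = 1.
(Algebraic check: The pgf is f(s) = 2/7 + 74/133·s + 3/19·s². The extinction probability q is the smallest fixed point of f in [0, 1]. Setting s = f(s):
  3/19·s² + (74/133 − 1)·s + 2/7 = 0
  3/19·s² − (2/7 + 3/19)·s + 2/7 = 0
which factors as (s − 1)·(3/19·s − 2/7) = 0, giving roots s = 1 and s = (2/7)/(3/19) = 38/21. Since 38/21 ≥ 1, the smallest root in [0, 1] is s = 1.)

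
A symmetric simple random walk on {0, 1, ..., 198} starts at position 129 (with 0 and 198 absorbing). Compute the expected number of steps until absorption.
E[τ | X_0 = 129] = 8901

Let v_k = E[τ | X_0 = k]. Boundary: v_0 = v_198 = 0. Recurrence: v_k = 1 + (v_{k-1} + v_{k+1})/2 for 1 ≤ k ≤ 197. The particular solution to v_k − (v_{k-1} + v_{k+1})/2 = 1 is v_k = −k^2. Adding homogeneous solution A + B k and matching boundaries gives v_k = k (198 − k). Substituting k = 129: v_129 = 129 · 69 = 8901.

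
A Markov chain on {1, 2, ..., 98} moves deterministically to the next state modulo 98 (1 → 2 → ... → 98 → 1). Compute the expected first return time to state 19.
E[T_19 | X_0 = 19] = 98

The chain cycles deterministically, so starting at state 19 it returns in exactly 98 steps. Equivalently, the stationary distribution is uniform π_j = 1/98 for every state j, so by Kac's formula E[T_19] = 1/π_19 = 98.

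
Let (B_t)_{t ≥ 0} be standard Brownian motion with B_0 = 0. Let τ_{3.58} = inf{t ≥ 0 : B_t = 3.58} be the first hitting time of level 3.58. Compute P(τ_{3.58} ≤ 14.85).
P(τ_{3.58} ≤ 14.85) = 2(1 − Φ(3.58/√14.85)) = 2(1 − Φ(0.9290)) ≈ 0.3529

By the reflection principle for standard BM, P(τ_b ≤ t) = 2 · P(B_t ≥ b). Since B_t ~ N(0, t), P(B_t ≥ 3.58) = 1 − Φ(3.58/√t) = 1 − Φ(3.58/√14.85) = 1 − Φ(0.9290) ≈ 0.17644. Doubling: P(τ_{3.58} ≤ 14.85) ≈ 2 · 0.17644 = 0.35288 ≈ 0.3529.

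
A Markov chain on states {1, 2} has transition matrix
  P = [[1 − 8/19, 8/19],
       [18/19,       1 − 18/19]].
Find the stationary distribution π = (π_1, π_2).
π_1 = 9/13, π_2 = 4/13

Solve πP = π with π_1 + π_2 = 1. From πP = π: π_1 · (1 − 8/19) + π_2 · 18/19 = π_1 ⇒ π_2 · 18/19 = π_1 · 8/19 ⇒ π_2/π_1 = (8/19)/(18/19) = 4/9. Together with π_1 + π_2 = 1:
  π_1 = (18/19)/(8/19 + 18/19) = (18/19)/(26/19) = 9/13,
  π_2 = (8/19)/(8/19 + 18/19) = (8/19)/(26/19) = 4/13.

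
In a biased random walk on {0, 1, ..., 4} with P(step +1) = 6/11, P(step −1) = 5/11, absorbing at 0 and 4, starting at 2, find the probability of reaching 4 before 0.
P(hit 4 before 0) = (1 − (5/6)^2) / (1 − (5/6)^4) = 36/61

Let u_k denote P(reach 4 before 0 | start at k). Boundary: u_0 = 0, u_4 = 1. Recurrence: u_k = 6/11·u_{k+1} + 5/11·u_{k-1} for 1 ≤ k ≤ 3. Try u_k = A + B·r^k with r = q/p = (5/11)/(6/11) = 5/6. Substitution satisfies the recurrence; boundary conditions give:
  u_k = (1 − r^k) / (1 − r^N) = (1 − (5/6)^2) / (1 − (5/6)^4) = 36/61.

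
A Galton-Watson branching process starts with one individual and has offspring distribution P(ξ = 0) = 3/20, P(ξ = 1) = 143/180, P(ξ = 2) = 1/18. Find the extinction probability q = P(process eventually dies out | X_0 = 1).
q = 1

Mean offspring μ = 0·3/20 + 1·143/180 + 2·1/18 = 163/180 ≤ 1. For μ ≤ 1 with offspring not concentrated at 1, the Galton-Watson process goes extinct almost surely, so q = 1.
(Algebraic check: The pgf is f(s) = 3/20 + 143/180·s + 1/18·s². The extinction probability q is the smallest fixed point of f in [0, 1]. Setting s = f(s):
  1/18·s² + (143/180 − 1)·s + 3/20 = 0
  1/18·s² − (3/20 + 1/18)·s + 3/20 = 0
which factors as (s − 1)·(1/18·s − 3/20) = 0, giving roots s = 1 and s = (3/20)/(1/18) = 27/10. Since 27/10 ≥ 1, the smallest root in [0, 1] is s = 1.)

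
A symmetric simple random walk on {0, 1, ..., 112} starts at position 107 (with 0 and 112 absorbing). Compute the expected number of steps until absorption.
E[τ | X_0 = 107] = 535

Let v_k = E[τ | X_0 = k]. Boundary: v_0 = v_112 = 0. Recurrence: v_k = 1 + (v_{k-1} + v_{k+1})/2 for 1 ≤ k ≤ 111. The particular solution to v_k − (v_{k-1} + v_{k+1})/2 = 1 is v_k = −k^2. Adding homogeneous solution A + B k and matching boundaries gives v_k = k (112 − k). Substituting k = 107: v_107 = 107 · 5 = 535.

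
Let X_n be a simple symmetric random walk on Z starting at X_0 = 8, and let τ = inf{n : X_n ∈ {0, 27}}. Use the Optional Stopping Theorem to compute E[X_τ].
E[X_τ] = 8

X_n is a martingale and τ is a bounded-mean stopping time (indeed τ is finite a.s. with bounded expectation since the walk is in a bounded region). By the OST, E[X_τ] = E[X_0] = 8. Equivalently: E[X_τ] = 27 · P(hit 27 first) + 0 · P(hit 0 first) = 27 · (8/27) = 8.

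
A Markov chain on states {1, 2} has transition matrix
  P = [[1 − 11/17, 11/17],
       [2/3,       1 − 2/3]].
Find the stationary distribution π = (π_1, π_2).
π_1 = 34/67, π_2 = 33/67

Solve πP = π with π_1 + π_2 = 1. From πP = π: π_1 · (1 − 11/17) + π_2 · 2/3 = π_1 ⇒ π_2 · 2/3 = π_1 · 11/17 ⇒ π_2/π_1 = (11/17)/(2/3) = 33/34. Together with π_1 + π_2 = 1:
  π_1 = (2/3)/(11/17 + 2/3) = (2/3)/(67/51) = 34/67,
  π_2 = (11/17)/(11/17 + 2/3) = (11/17)/(67/51) = 33/67.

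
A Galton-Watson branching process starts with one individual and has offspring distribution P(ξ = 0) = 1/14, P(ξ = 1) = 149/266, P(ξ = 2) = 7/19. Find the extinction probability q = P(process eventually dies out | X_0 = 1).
q = 19/98

The pgf is f(s) = 1/14 + 149/266·s + 7/19·s². The extinction probability q is the smallest fixed point of f in [0, 1]. Setting s = f(s):
  7/19·s² + (149/266 − 1)·s + 1/14 = 0
  7/19·s² − (1/14 + 7/19)·s + 1/14 = 0
which factors as (s − 1)·(7/19·s − 1/14) = 0, giving roots s = 1 and s = (1/14)/(7/19) = 19/98.
Mean offspring μ = 149/266 + 2·7/19 = 345/266 > 1 (supercritical), so q < 1. The extinction probability is the smaller root: q = (1/14)/(7/19) = 19/98.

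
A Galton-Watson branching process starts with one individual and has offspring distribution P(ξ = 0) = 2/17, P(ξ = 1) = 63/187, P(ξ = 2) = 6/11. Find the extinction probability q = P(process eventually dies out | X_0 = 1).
q = 11/51

The pgf is f(s) = 2/17 + 63/187·s + 6/11·s². The extinction probability q is the smallest fixed point of f in [0, 1]. Setting s = f(s):
  6/11·s² + (63/187 − 1)·s + 2/17 = 0
  6/11·s² − (2/17 + 6/11)·s + 2/17 = 0
which factors as (s − 1)·(6/11·s − 2/17) = 0, giving roots s = 1 and s = (2/17)/(6/11) = 11/51.
Mean offspring μ = 63/187 + 2·6/11 = 267/187 > 1 (supercritical), so q < 1. The extinction probability is the smaller root: q = (2/17)/(6/11) = 11/51.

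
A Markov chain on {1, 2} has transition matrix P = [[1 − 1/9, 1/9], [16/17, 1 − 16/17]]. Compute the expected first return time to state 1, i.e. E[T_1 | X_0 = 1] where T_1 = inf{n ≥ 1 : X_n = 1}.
E[T_1 | X_0 = 1] = 1/π_1 = 161/144

For an irreducible recurrent Markov chain with stationary distribution π, E[T_i | X_0 = i] = 1/π_i (Kac's formula). Here π_1 = (16/17)/(1/9 + 16/17) = (16/17)/(161/153) = 144/161, so E[T_1 | X_0 = 1] = 1/π_1 = (1/9 + 16/17)/(16/17) = (161/153)/(16/17) = 161/144.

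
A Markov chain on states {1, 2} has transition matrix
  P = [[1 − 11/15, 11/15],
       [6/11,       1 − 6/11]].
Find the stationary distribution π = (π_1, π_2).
π_1 = 90/211, π_2 = 121/211

Solve πP = π with π_1 + π_2 = 1. From πP = π: π_1 · (1 − 11/15) + π_2 · 6/11 = π_1 ⇒ π_2 · 6/11 = π_1 · 11/15 ⇒ π_2/π_1 = (11/15)/(6/11) = 121/90. Together with π_1 + π_2 = 1:
  π_1 = (6/11)/(11/15 + 6/11) = (6/11)/(211/165) = 90/211,
  π_2 = (11/15)/(11/15 + 6/11) = (11/15)/(211/165) = 121/211.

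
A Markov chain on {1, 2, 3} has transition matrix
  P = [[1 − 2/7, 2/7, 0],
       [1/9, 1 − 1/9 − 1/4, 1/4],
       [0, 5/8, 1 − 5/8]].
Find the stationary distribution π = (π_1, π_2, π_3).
π = (5/23, 90/161, 36/161)

This is a birth-death chain on three states, which satisfies detailed balance: π_1 · P_{12} = π_2 · P_{21} and π_2 · P_{23} = π_3 · P_{32}.
From π_1 · 2/7 = π_2 · 1/9: π_2/π_1 = (2/7)/(1/9) = 18/7.
From π_2 · 1/4 = π_3 · 5/8: π_3/π_2 = (1/4)/(5/8) = 2/5.
Take π_1 proportional to 1; then unnormalized π = (1, 18/7, 36/35). Normalize by dividing by the sum 23/5:
  π = (5/23, 90/161, 36/161).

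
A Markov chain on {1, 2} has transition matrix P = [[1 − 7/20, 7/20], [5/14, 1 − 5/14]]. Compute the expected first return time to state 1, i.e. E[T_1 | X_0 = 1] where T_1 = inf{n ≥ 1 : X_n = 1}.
E[T_1 | X_0 = 1] = 1/π_1 = 99/50

For an irreducible recurrent Markov chain with stationary distribution π, E[T_i | X_0 = i] = 1/π_i (Kac's formula). Here π_1 = (5/14)/(7/20 + 5/14) = (5/14)/(99/140) = 50/99, so E[T_1 | X_0 = 1] = 1/π_1 = (7/20 + 5/14)/(5/14) = (99/140)/(5/14) = 99/50.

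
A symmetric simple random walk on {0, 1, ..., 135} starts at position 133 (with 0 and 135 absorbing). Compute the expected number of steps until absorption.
E[τ | X_0 = 133] = 266

Let v_k = E[τ | X_0 = k]. Boundary: v_0 = v_135 = 0. Recurrence: v_k = 1 + (v_{k-1} + v_{k+1})/2 for 1 ≤ k ≤ 134. The particular solution to v_k − (v_{k-1} + v_{k+1})/2 = 1 is v_k = −k^2. Adding homogeneous solution A + B k and matching boundaries gives v_k = k (135 − k). Substituting k = 133: v_133 = 133 · 2 = 266.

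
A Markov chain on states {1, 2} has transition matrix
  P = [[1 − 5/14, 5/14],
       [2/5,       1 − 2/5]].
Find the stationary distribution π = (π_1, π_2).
π_1 = 28/53, π_2 = 25/53

Solve πP = π with π_1 + π_2 = 1. From πP = π: π_1 · (1 − 5/14) + π_2 · 2/5 = π_1 ⇒ π_2 · 2/5 = π_1 · 5/14 ⇒ π_2/π_1 = (5/14)/(2/5) = 25/28. Together with π_1 + π_2 = 1:
  π_1 = (2/5)/(5/14 + 2/5) = (2/5)/(53/70) = 28/53,
  π_2 = (5/14)/(5/14 + 2/5) = (5/14)/(53/70) = 25/53.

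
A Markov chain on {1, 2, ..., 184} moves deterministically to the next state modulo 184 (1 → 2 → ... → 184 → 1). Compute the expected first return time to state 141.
E[T_141 | X_0 = 141] = 184

The chain cycles deterministically, so starting at state 141 it returns in exactly 184 steps. Equivalently, the stationary distribution is uniform π_j = 1/184 for every state j, so by Kac's formula E[T_141] = 1/π_141 = 184.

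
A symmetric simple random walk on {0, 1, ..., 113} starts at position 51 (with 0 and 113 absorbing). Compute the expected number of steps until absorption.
E[τ | X_0 = 51] = 3162

Let v_k = E[τ | X_0 = k]. Boundary: v_0 = v_113 = 0. Recurrence: v_k = 1 + (v_{k-1} + v_{k+1})/2 for 1 ≤ k ≤ 112. The particular solution to v_k − (v_{k-1} + v_{k+1})/2 = 1 is v_k = −k^2. Adding homogeneous solution A + B k and matching boundaries gives v_k = k (113 − k). Substituting k = 51: v_51 = 51 · 62 = 3162.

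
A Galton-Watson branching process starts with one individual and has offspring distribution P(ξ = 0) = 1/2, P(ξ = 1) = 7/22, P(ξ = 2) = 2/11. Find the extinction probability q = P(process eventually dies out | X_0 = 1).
q = 1

Mean offspring μ = 0·1/2 + 1·7/22 + 2·2/11 = 15/22 ≤ 1. For μ ≤ 1 with offspring not concentrated at 1, the Galton-Watson process goes extinct almost surely, so q = 1.
(Algebraic check: The pgf is f(s) = 1/2 + 7/22·s + 2/11·s². The extinction probability q is the smallest fixed point of f in [0, 1]. Setting s = f(s):
  2/11·s² + (7/22 − 1)·s + 1/2 = 0
  2/11·s² − (1/2 + 2/11)·s + 1/2 = 0
which factors as (s − 1)·(2/11·s − 1/2) = 0, giving roots s = 1 and s = (1/2)/(2/11) = 11/4. Since 11/4 ≥ 1, the smallest root in [0, 1] is s = 1.)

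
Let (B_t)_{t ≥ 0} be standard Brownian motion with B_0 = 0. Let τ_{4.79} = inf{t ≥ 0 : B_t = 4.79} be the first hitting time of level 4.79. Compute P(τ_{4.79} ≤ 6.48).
P(τ_{4.79} ≤ 6.48) = 2(1 − Φ(4.79/√6.48)) = 2(1 − Φ(1.8817)) ≈ 0.0599

By the reflection principle for standard BM, P(τ_b ≤ t) = 2 · P(B_t ≥ b). Since B_t ~ N(0, t), P(B_t ≥ 4.79) = 1 − Φ(4.79/√t) = 1 − Φ(4.79/√6.48) = 1 − Φ(1.8817) ≈ 0.02994. Doubling: P(τ_{4.79} ≤ 6.48) ≈ 2 · 0.02994 = 0.05988 ≈ 0.0599.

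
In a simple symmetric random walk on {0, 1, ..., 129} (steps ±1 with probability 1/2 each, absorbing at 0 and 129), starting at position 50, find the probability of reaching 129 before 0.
P(hit 129 before 0) = 50/129

Let u_k = P(hit 129 before 0 | start at k). Then u_0 = 0, u_129 = 1, and u_k = u_{k-1}/2 + u_{k+1}/2 for 1 ≤ k ≤ 128. This harmonic recurrence is solved by u_k = k/129, giving u_50 = 50/129.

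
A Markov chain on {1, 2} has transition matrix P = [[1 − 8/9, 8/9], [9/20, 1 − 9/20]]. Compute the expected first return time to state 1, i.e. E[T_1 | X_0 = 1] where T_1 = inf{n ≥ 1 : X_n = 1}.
E[T_1 | X_0 = 1] = 1/π_1 = 241/81

For an irreducible recurrent Markov chain with stationary distribution π, E[T_i | X_0 = i] = 1/π_i (Kac's formula). Here π_1 = (9/20)/(8/9 + 9/20) = (9/20)/(241/180) = 81/241, so E[T_1 | X_0 = 1] = 1/π_1 = (8/9 + 9/20)/(9/20) = (241/180)/(9/20) = 241/81.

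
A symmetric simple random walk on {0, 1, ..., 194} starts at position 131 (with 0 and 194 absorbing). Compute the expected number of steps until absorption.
E[τ | X_0 = 131] = 8253

Let v_k = E[τ | X_0 = k]. Boundary: v_0 = v_194 = 0. Recurrence: v_k = 1 + (v_{k-1} + v_{k+1})/2 for 1 ≤ k ≤ 193. The particular solution to v_k − (v_{k-1} + v_{k+1})/2 = 1 is v_k = −k^2. Adding homogeneous solution A + B k and matching boundaries gives v_k = k (194 − k). Substituting k = 131: v_131 = 131 · 63 = 8253.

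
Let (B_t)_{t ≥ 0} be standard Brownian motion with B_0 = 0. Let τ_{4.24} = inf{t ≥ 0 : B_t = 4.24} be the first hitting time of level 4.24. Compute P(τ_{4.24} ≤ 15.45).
P(τ_{4.24} ≤ 15.45) = 2(1 − Φ(4.24/√15.45)) = 2(1 − Φ(1.0787)) ≈ 0.2807

By the reflection principle for standard BM, P(τ_b ≤ t) = 2 · P(B_t ≥ b). Since B_t ~ N(0, t), P(B_t ≥ 4.24) = 1 − Φ(4.24/√t) = 1 − Φ(4.24/√15.45) = 1 − Φ(1.0787) ≈ 0.14036. Doubling: P(τ_{4.24} ≤ 15.45) ≈ 2 · 0.14036 = 0.28072 ≈ 0.2807.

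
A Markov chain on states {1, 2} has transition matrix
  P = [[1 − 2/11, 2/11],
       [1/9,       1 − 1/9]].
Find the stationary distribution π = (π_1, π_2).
π_1 = 11/29, π_2 = 18/29

Solve πP = π with π_1 + π_2 = 1. From πP = π: π_1 · (1 − 2/11) + π_2 · 1/9 = π_1 ⇒ π_2 · 1/9 = π_1 · 2/11 ⇒ π_2/π_1 = (2/11)/(1/9) = 18/11. Together with π_1 + π_2 = 1:
  π_1 = (1/9)/(2/11 + 1/9) = (1/9)/(29/99) = 11/29,
  π_2 = (2/11)/(2/11 + 1/9) = (2/11)/(29/99) = 18/29.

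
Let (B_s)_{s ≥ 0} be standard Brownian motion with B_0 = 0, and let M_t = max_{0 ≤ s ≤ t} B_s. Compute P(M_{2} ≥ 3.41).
P(M_{2} ≥ 3.41) = 2·P(B_{2} ≥ 3.41) = 2(1 − Φ(3.41/√2)) ≈ 0.0159

By the reflection principle for Brownian motion, P(M_t ≥ a) = 2 · P(B_t ≥ a) for a ≥ 0. Since B_t ~ N(0, t), P(B_t ≥ 3.41) = 1 − Φ(3.41/√t) = 1 − Φ(3.41/√2) = 1 − Φ(2.4112). So
  P(M_{2} ≥ 3.41) = 2(1 − Φ(2.4112)) ≈ 0.0159.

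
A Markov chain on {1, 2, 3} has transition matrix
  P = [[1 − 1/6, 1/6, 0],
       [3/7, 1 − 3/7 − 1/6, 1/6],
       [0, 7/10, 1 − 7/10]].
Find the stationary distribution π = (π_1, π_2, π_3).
π = (27/40, 21/80, 1/16)

This is a birth-death chain on three states, which satisfies detailed balance: π_1 · P_{12} = π_2 · P_{21} and π_2 · P_{23} = π_3 · P_{32}.
From π_1 · 1/6 = π_2 · 3/7: π_2/π_1 = (1/6)/(3/7) = 7/18.
From π_2 · 1/6 = π_3 · 7/10: π_3/π_2 = (1/6)/(7/10) = 5/21.
Take π_1 proportional to 1; then unnormalized π = (1, 7/18, 5/54). Normalize by dividing by the sum 40/27:
  π = (27/40, 21/80, 1/16).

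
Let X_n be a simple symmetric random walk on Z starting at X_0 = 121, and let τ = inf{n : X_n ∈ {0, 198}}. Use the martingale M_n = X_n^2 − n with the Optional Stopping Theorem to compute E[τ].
E[τ] = 9317

M_n = X_n^2 − n is a martingale (since E[X_{n+1}^2 | F_n] = X_n^2 + 1). By OST (τ has finite mean in a bounded region), E[M_τ] = E[M_0] = X_0^2 − 0 = 121^2 = 14641. Also E[M_τ] = E[X_τ^2] − E[τ]. The walk exits at 0 or 198, with P(hit 198 first) = 121/198, so E[X_τ^2] = 198^2 · 121/198 + 0 = 23958. Thus E[τ] = E[X_τ^2] − E[M_τ] = 23958 − 14641 = 9317 = 121(198 − 121) = 9317.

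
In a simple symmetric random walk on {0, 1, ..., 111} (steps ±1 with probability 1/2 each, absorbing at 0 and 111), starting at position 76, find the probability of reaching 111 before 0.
P(hit 111 before 0) = 76/111

Let u_k = P(hit 111 before 0 | start at k). Then u_0 = 0, u_111 = 1, and u_k = u_{k-1}/2 + u_{k+1}/2 for 1 ≤ k ≤ 110. This harmonic recurrence is solved by u_k = k/111, giving u_76 = 76/111.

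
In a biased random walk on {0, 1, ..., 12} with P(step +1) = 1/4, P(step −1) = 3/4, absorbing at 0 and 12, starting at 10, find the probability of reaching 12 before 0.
P(hit 12 before 0) = (1 − (3)^10) / (1 − (3)^12) = 7381/66430

Let u_k denote P(reach 12 before 0 | start at k). Boundary: u_0 = 0, u_12 = 1. Recurrence: u_k = 1/4·u_{k+1} + 3/4·u_{k-1} for 1 ≤ k ≤ 11. Try u_k = A + B·r^k with r = q/p = (3/4)/(1/4) = 3. Substitution satisfies the recurrence; boundary conditions give:
  u_k = (1 − r^k) / (1 − r^N) = (1 − (3)^10) / (1 − (3)^12) = 7381/66430.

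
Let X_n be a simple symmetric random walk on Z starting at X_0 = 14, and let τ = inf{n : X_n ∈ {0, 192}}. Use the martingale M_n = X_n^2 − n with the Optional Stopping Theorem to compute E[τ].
E[τ] = 2492

M_n = X_n^2 − n is a martingale (since E[X_{n+1}^2 | F_n] = X_n^2 + 1). By OST (τ has finite mean in a bounded region), E[M_τ] = E[M_0] = X_0^2 − 0 = 14^2 = 196. Also E[M_τ] = E[X_τ^2] − E[τ]. The walk exits at 0 or 192, with P(hit 192 first) = 14/192, so E[X_τ^2] = 192^2 · 14/192 + 0 = 2688. Thus E[τ] = E[X_τ^2] − E[M_τ] = 2688 − 196 = 2492 = 14(192 − 14) = 2492.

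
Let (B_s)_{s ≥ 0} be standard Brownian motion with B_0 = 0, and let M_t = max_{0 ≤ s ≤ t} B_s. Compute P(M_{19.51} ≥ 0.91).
P(M_{19.51} ≥ 0.91) = 2·P(B_{19.51} ≥ 0.91) = 2(1 − Φ(0.91/√19.51)) ≈ 0.8368

By the reflection principle for Brownian motion, P(M_t ≥ a) = 2 · P(B_t ≥ a) for a ≥ 0. Since B_t ~ N(0, t), P(B_t ≥ 0.91) = 1 − Φ(0.91/√t) = 1 − Φ(0.91/√19.51) = 1 − Φ(0.2060). So
  P(M_{19.51} ≥ 0.91) = 2(1 − Φ(0.2060)) ≈ 0.8368.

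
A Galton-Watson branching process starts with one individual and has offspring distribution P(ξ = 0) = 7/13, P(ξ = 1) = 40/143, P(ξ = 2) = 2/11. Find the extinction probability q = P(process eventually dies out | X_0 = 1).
q = 1

Mean offspring μ = 0·7/13 + 1·40/143 + 2·2/11 = 92/143 ≤ 1. For μ ≤ 1 with offspring not concentrated at 1, the Galton-Watson process goes extinct almost surely, so q = 1.
(Algebraic check: The pgf is f(s) = 7/13 + 40/143·s + 2/11·s². The extinction probability q is the smallest fixed point of f in [0, 1]. Setting s = f(s):
  2/11·s² + (40/143 − 1)·s + 7/13 = 0
  2/11·s² − (7/13 + 2/11)·s + 7/13 = 0
which factors as (s − 1)·(2/11·s − 7/13) = 0, giving roots s = 1 and s = (7/13)/(2/11) = 77/26. Since 77/26 ≥ 1, the smallest root in [0, 1] is s = 1.)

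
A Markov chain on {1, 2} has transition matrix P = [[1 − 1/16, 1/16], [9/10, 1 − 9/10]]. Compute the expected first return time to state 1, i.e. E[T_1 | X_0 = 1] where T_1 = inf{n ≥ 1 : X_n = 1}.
E[T_1 | X_0 = 1] = 1/π_1 = 77/72

For an irreducible recurrent Markov chain with stationary distribution π, E[T_i | X_0 = i] = 1/π_i (Kac's formula). Here π_1 = (9/10)/(1/16 + 9/10) = (9/10)/(77/80) = 72/77, so E[T_1 | X_0 = 1] = 1/π_1 = (1/16 + 9/10)/(9/10) = (77/80)/(9/10) = 77/72.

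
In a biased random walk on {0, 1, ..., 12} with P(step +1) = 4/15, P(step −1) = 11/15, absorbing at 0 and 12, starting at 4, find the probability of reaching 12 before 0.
P(hit 12 before 0) = (1 − (11/4)^4) / (1 − (11/4)^12) = 65536/218172513

Let u_k denote P(reach 12 before 0 | start at k). Boundary: u_0 = 0, u_12 = 1. Recurrence: u_k = 4/15·u_{k+1} + 11/15·u_{k-1} for 1 ≤ k ≤ 11. Try u_k = A + B·r^k with r = q/p = (11/15)/(4/15) = 11/4. Substitution satisfies the recurrence; boundary conditions give:
  u_k = (1 − r^k) / (1 − r^N) = (1 − (11/4)^4) / (1 − (11/4)^12) = 65536/218172513.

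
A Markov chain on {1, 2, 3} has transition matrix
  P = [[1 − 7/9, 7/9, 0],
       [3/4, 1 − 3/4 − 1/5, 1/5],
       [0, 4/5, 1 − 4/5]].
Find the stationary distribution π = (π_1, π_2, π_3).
π = (27/62, 14/31, 7/62)

This is a birth-death chain on three states, which satisfies detailed balance: π_1 · P_{12} = π_2 · P_{21} and π_2 · P_{23} = π_3 · P_{32}.
From π_1 · 7/9 = π_2 · 3/4: π_2/π_1 = (7/9)/(3/4) = 28/27.
From π_2 · 1/5 = π_3 · 4/5: π_3/π_2 = (1/5)/(4/5) = 1/4.
Take π_1 proportional to 1; then unnormalized π = (1, 28/27, 7/27). Normalize by dividing by the sum 62/27:
  π = (27/62, 14/31, 7/62).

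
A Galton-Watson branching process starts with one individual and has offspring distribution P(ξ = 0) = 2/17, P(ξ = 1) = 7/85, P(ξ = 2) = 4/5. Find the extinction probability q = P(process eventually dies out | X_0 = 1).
q = 5/34

The pgf is f(s) = 2/17 + 7/85·s + 4/5·s². The extinction probability q is the smallest fixed point of f in [0, 1]. Setting s = f(s):
  4/5·s² + (7/85 − 1)·s + 2/17 = 0
  4/5·s² − (2/17 + 4/5)·s + 2/17 = 0
which factors as (s − 1)·(4/5·s − 2/17) = 0, giving roots s = 1 and s = (2/17)/(4/5) = 5/34.
Mean offspring μ = 7/85 + 2·4/5 = 143/85 > 1 (supercritical), so q < 1. The extinction probability is the smaller root: q = (2/17)/(4/5) = 5/34.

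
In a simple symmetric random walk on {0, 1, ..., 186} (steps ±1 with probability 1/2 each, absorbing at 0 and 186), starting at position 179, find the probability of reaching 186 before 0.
P(hit 186 before 0) = 179/186

Let u_k = P(hit 186 before 0 | start at k). Then u_0 = 0, u_186 = 1, and u_k = u_{k-1}/2 + u_{k+1}/2 for 1 ≤ k ≤ 185. This harmonic recurrence is solved by u_k = k/186, giving u_179 = 179/186.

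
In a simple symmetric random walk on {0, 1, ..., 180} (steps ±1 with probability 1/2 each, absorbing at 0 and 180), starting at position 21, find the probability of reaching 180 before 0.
P(hit 180 before 0) = 21/180 = 7/60

Let u_k = P(hit 180 before 0 | start at k). Then u_0 = 0, u_180 = 1, and u_k = u_{k-1}/2 + u_{k+1}/2 for 1 ≤ k ≤ 179. This harmonic recurrence is solved by u_k = k/180, giving u_21 = 21/180 = 7/60.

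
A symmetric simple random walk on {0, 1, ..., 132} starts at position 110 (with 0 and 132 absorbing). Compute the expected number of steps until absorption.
E[τ | X_0 = 110] = 2420

Let v_k = E[τ | X_0 = k]. Boundary: v_0 = v_132 = 0. Recurrence: v_k = 1 + (v_{k-1} + v_{k+1})/2 for 1 ≤ k ≤ 131. The particular solution to v_k − (v_{k-1} + v_{k+1})/2 = 1 is v_k = −k^2. Adding homogeneous solution A + B k and matching boundaries gives v_k = k (132 − k). Substituting k = 110: v_110 = 110 · 22 = 2420.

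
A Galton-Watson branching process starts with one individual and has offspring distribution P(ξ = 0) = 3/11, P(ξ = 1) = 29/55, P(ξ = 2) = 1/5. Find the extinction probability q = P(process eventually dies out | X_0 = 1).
q = 1

Mean offspring μ = 0·3/11 + 1·29/55 + 2·1/5 = 51/55 ≤ 1. For μ ≤ 1 with offspring not concentrated at 1, the Galton-Watson process goes extinct almost surely, so q = 1.
(Algebraic check: The pgf is f(s) = 3/11 + 29/55·s + 1/5·s². The extinction probability q is the smallest fixed point of f in [0, 1]. Setting s = f(s):
  1/5·s² + (29/55 − 1)·s + 3/11 = 0
  1/5·s² − (3/11 + 1/5)·s + 3/11 = 0
which factors as (s − 1)·(1/5·s − 3/11) = 0, giving roots s = 1 and s = (3/11)/(1/5) = 15/11. Since 15/11 ≥ 1, the smallest root in [0, 1] is s = 1.)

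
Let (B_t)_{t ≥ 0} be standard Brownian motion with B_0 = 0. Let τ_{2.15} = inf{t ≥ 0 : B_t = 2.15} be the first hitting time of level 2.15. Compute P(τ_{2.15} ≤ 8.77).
P(τ_{2.15} ≤ 8.77) = 2(1 − Φ(2.15/√8.77)) = 2(1 − Φ(0.7260)) ≈ 0.4678

By the reflection principle for standard BM, P(τ_b ≤ t) = 2 · P(B_t ≥ b). Since B_t ~ N(0, t), P(B_t ≥ 2.15) = 1 − Φ(2.15/√t) = 1 − Φ(2.15/√8.77) = 1 − Φ(0.7260) ≈ 0.23392. Doubling: P(τ_{2.15} ≤ 8.77) ≈ 2 · 0.23392 = 0.46784 ≈ 0.4678.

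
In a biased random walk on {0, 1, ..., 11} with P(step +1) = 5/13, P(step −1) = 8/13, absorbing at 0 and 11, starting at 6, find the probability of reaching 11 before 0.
P(hit 11 before 0) = (1 − (8/5)^6) / (1 − (8/5)^11) = 256790625/2847035489

Let u_k denote P(reach 11 before 0 | start at k). Boundary: u_0 = 0, u_11 = 1. Recurrence: u_k = 5/13·u_{k+1} + 8/13·u_{k-1} for 1 ≤ k ≤ 10. Try u_k = A + B·r^k with r = q/p = (8/13)/(5/13) = 8/5. Substitution satisfies the recurrence; boundary conditions give:
  u_k = (1 − r^k) / (1 − r^N) = (1 − (8/5)^6) / (1 − (8/5)^11) = 256790625/2847035489.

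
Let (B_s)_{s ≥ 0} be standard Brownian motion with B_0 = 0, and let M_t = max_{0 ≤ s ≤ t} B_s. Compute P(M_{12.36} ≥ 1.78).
P(M_{12.36} ≥ 1.78) = 2·P(B_{12.36} ≥ 1.78) = 2(1 − Φ(1.78/√12.36)) ≈ 0.6126

By the reflection principle for Brownian motion, P(M_t ≥ a) = 2 · P(B_t ≥ a) for a ≥ 0. Since B_t ~ N(0, t), P(B_t ≥ 1.78) = 1 − Φ(1.78/√t) = 1 − Φ(1.78/√12.36) = 1 − Φ(0.5063). So
  P(M_{12.36} ≥ 1.78) = 2(1 − Φ(0.5063)) ≈ 0.6126.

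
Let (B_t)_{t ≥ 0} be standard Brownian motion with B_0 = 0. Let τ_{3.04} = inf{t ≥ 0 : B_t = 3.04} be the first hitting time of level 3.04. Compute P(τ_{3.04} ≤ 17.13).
P(τ_{3.04} ≤ 17.13) = 2(1 − Φ(3.04/√17.13)) = 2(1 − Φ(0.7345)) ≈ 0.4626

By the reflection principle for standard BM, P(τ_b ≤ t) = 2 · P(B_t ≥ b). Since B_t ~ N(0, t), P(B_t ≥ 3.04) = 1 − Φ(3.04/√t) = 1 − Φ(3.04/√17.13) = 1 − Φ(0.7345) ≈ 0.23132. Doubling: P(τ_{3.04} ≤ 17.13) ≈ 2 · 0.23132 = 0.46264 ≈ 0.4626.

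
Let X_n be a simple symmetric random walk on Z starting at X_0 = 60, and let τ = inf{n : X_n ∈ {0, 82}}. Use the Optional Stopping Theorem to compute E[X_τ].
E[X_τ] = 60

X_n is a martingale and τ is a bounded-mean stopping time (indeed τ is finite a.s. with bounded expectation since the walk is in a bounded region). By the OST, E[X_τ] = E[X_0] = 60. Equivalently: E[X_τ] = 82 · P(hit 82 first) + 0 · P(hit 0 first) = 82 · (60/82) = 60.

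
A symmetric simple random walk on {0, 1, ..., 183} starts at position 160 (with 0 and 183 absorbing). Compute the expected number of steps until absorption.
E[τ | X_0 = 160] = 3680

Let v_k = E[τ | X_0 = k]. Boundary: v_0 = v_183 = 0. Recurrence: v_k = 1 + (v_{k-1} + v_{k+1})/2 for 1 ≤ k ≤ 182. The particular solution to v_k − (v_{k-1} + v_{k+1})/2 = 1 is v_k = −k^2. Adding homogeneous solution A + B k and matching boundaries gives v_k = k (183 − k). Substituting k = 160: v_160 = 160 · 23 = 3680.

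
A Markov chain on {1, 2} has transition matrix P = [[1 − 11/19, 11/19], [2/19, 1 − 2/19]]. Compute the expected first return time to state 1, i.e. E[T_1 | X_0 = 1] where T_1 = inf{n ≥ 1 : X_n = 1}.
E[T_1 | X_0 = 1] = 1/π_1 = 13/2

For an irreducible recurrent Markov chain with stationary distribution π, E[T_i | X_0 = i] = 1/π_i (Kac's formula). Here π_1 = (2/19)/(11/19 + 2/19) = (2/19)/(13/19) = 2/13, so E[T_1 | X_0 = 1] = 1/π_1 = (11/19 + 2/19)/(2/19) = (13/19)/(2/19) = 13/2.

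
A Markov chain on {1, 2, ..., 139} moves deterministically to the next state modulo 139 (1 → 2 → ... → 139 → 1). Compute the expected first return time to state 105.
E[T_105 | X_0 = 105] = 139

The chain cycles deterministically, so starting at state 105 it returns in exactly 139 steps. Equivalently, the stationary distribution is uniform π_j = 1/139 for every state j, so by Kac's formula E[T_105] = 1/π_105 = 139.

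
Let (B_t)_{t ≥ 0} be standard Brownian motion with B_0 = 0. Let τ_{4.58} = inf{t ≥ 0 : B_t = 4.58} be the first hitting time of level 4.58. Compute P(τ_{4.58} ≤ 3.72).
P(τ_{4.58} ≤ 3.72) = 2(1 − Φ(4.58/√3.72)) = 2(1 − Φ(2.3746)) ≈ 0.0176

By the reflection principle for standard BM, P(τ_b ≤ t) = 2 · P(B_t ≥ b). Since B_t ~ N(0, t), P(B_t ≥ 4.58) = 1 − Φ(4.58/√t) = 1 − Φ(4.58/√3.72) = 1 − Φ(2.3746) ≈ 0.00878. Doubling: P(τ_{4.58} ≤ 3.72) ≈ 2 · 0.00878 = 0.01756 ≈ 0.0176.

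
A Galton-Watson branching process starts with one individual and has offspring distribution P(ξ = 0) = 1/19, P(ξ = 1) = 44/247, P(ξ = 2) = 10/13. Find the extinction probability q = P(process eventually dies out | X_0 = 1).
q = 13/190

The pgf is f(s) = 1/19 + 44/247·s + 10/13·s². The extinction probability q is the smallest fixed point of f in [0, 1]. Setting s = f(s):
  10/13·s² + (44/247 − 1)·s + 1/19 = 0
  10/13·s² − (1/19 + 10/13)·s + 1/19 = 0
which factors as (s − 1)·(10/13·s − 1/19) = 0, giving roots s = 1 and s = (1/19)/(10/13) = 13/190.
Mean offspring μ = 44/247 + 2·10/13 = 424/247 > 1 (supercritical), so q < 1. The extinction probability is the smaller root: q = (1/19)/(10/13) = 13/190.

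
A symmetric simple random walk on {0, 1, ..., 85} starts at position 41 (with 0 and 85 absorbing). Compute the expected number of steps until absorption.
E[τ | X_0 = 41] = 1804

Let v_k = E[τ | X_0 = k]. Boundary: v_0 = v_85 = 0. Recurrence: v_k = 1 + (v_{k-1} + v_{k+1})/2 for 1 ≤ k ≤ 84. The particular solution to v_k − (v_{k-1} + v_{k+1})/2 = 1 is v_k = −k^2. Adding homogeneous solution A + B k and matching boundaries gives v_k = k (85 − k). Substituting k = 41: v_41 = 41 · 44 = 1804.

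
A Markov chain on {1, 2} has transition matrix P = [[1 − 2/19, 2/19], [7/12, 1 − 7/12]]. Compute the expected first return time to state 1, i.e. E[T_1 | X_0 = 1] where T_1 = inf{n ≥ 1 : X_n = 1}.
E[T_1 | X_0 = 1] = 1/π_1 = 157/133

For an irreducible recurrent Markov chain with stationary distribution π, E[T_i | X_0 = i] = 1/π_i (Kac's formula). Here π_1 = (7/12)/(2/19 + 7/12) = (7/12)/(157/228) = 133/157, so E[T_1 | X_0 = 1] = 1/π_1 = (2/19 + 7/12)/(7/12) = (157/228)/(7/12) = 157/133.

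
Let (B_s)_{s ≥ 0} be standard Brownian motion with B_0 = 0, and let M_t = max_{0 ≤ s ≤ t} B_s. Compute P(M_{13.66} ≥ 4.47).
P(M_{13.66} ≥ 4.47) = 2·P(B_{13.66} ≥ 4.47) = 2(1 − Φ(4.47/√13.66)) ≈ 0.2265

By the reflection principle for Brownian motion, P(M_t ≥ a) = 2 · P(B_t ≥ a) for a ≥ 0. Since B_t ~ N(0, t), P(B_t ≥ 4.47) = 1 − Φ(4.47/√t) = 1 − Φ(4.47/√13.66) = 1 − Φ(1.2094). So
  P(M_{13.66} ≥ 4.47) = 2(1 − Φ(1.2094)) ≈ 0.2265.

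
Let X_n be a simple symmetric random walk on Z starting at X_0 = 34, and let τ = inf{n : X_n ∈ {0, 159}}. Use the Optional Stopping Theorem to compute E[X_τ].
E[X_τ] = 34

X_n is a martingale and τ is a bounded-mean stopping time (indeed τ is finite a.s. with bounded expectation since the walk is in a bounded region). By the OST, E[X_τ] = E[X_0] = 34. Equivalently: E[X_τ] = 159 · P(hit 159 first) + 0 · P(hit 0 first) = 159 · (34/159) = 34.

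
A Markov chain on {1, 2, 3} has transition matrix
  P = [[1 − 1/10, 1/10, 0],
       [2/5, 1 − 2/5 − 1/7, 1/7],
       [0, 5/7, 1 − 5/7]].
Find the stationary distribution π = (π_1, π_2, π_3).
π = (10/13, 5/26, 1/26)

This is a birth-death chain on three states, which satisfies detailed balance: π_1 · P_{12} = π_2 · P_{21} and π_2 · P_{23} = π_3 · P_{32}.
From π_1 · 1/10 = π_2 · 2/5: π_2/π_1 = (1/10)/(2/5) = 1/4.
From π_2 · 1/7 = π_3 · 5/7: π_3/π_2 = (1/7)/(5/7) = 1/5.
Take π_1 proportional to 1; then unnormalized π = (1, 1/4, 1/20). Normalize by dividing by the sum 13/10:
  π = (10/13, 5/26, 1/26).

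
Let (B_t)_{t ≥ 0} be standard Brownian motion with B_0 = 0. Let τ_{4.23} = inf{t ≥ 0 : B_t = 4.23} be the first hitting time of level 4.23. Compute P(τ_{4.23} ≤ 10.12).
P(τ_{4.23} ≤ 10.12) = 2(1 − Φ(4.23/√10.12)) = 2(1 − Φ(1.3297)) ≈ 0.1836

By the reflection principle for standard BM, P(τ_b ≤ t) = 2 · P(B_t ≥ b). Since B_t ~ N(0, t), P(B_t ≥ 4.23) = 1 − Φ(4.23/√t) = 1 − Φ(4.23/√10.12) = 1 − Φ(1.3297) ≈ 0.09181. Doubling: P(τ_{4.23} ≤ 10.12) ≈ 2 · 0.09181 = 0.18362 ≈ 0.1836.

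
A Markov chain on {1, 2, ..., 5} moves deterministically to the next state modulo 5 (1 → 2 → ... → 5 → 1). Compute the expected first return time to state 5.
E[T_5 | X_0 = 5] = 5

The chain cycles deterministically, so starting at state 5 it returns in exactly 5 steps. Equivalently, the stationary distribution is uniform π_j = 1/5 for every state j, so by Kac's formula E[T_5] = 1/π_5 = 5.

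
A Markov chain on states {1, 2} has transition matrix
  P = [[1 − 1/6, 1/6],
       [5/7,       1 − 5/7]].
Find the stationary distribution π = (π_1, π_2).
π_1 = 30/37, π_2 = 7/37

Solve πP = π with π_1 + π_2 = 1. From πP = π: π_1 · (1 − 1/6) + π_2 · 5/7 = π_1 ⇒ π_2 · 5/7 = π_1 · 1/6 ⇒ π_2/π_1 = (1/6)/(5/7) = 7/30. Together with π_1 + π_2 = 1:
  π_1 = (5/7)/(1/6 + 5/7) = (5/7)/(37/42) = 30/37,
  π_2 = (1/6)/(1/6 + 5/7) = (1/6)/(37/42) = 7/37.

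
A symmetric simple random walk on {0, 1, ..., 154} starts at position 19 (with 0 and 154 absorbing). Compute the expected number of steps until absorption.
E[τ | X_0 = 19] = 2565

Let v_k = E[τ | X_0 = k]. Boundary: v_0 = v_154 = 0. Recurrence: v_k = 1 + (v_{k-1} + v_{k+1})/2 for 1 ≤ k ≤ 153. The particular solution to v_k − (v_{k-1} + v_{k+1})/2 = 1 is v_k = −k^2. Adding homogeneous solution A + B k and matching boundaries gives v_k = k (154 − k). Substituting k = 19: v_19 = 19 · 135 = 2565.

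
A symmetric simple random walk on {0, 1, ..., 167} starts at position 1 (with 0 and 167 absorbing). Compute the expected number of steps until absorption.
E[τ | X_0 = 1] = 166

Let v_k = E[τ | X_0 = k]. Boundary: v_0 = v_167 = 0. Recurrence: v_k = 1 + (v_{k-1} + v_{k+1})/2 for 1 ≤ k ≤ 166. The particular solution to v_k − (v_{k-1} + v_{k+1})/2 = 1 is v_k = −k^2. Adding homogeneous solution A + B k and matching boundaries gives v_k = k (167 − k). Substituting k = 1: v_1 = 1 · 166 = 166.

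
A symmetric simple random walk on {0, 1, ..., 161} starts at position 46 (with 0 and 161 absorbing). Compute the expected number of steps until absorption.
E[τ | X_0 = 46] = 5290

Let v_k = E[τ | X_0 = k]. Boundary: v_0 = v_161 = 0. Recurrence: v_k = 1 + (v_{k-1} + v_{k+1})/2 for 1 ≤ k ≤ 160. The particular solution to v_k − (v_{k-1} + v_{k+1})/2 = 1 is v_k = −k^2. Adding homogeneous solution A + B k and matching boundaries gives v_k = k (161 − k). Substituting k = 46: v_46 = 46 · 115 = 5290.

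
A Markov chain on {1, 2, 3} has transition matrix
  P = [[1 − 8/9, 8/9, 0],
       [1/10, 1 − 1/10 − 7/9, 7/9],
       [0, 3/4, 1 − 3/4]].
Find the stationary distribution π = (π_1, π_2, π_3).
π = (243/4643, 2160/4643, 2240/4643)

This is a birth-death chain on three states, which satisfies detailed balance: π_1 · P_{12} = π_2 · P_{21} and π_2 · P_{23} = π_3 · P_{32}.
From π_1 · 8/9 = π_2 · 1/10: π_2/π_1 = (8/9)/(1/10) = 80/9.
From π_2 · 7/9 = π_3 · 3/4: π_3/π_2 = (7/9)/(3/4) = 28/27.
Take π_1 proportional to 1; then unnormalized π = (1, 80/9, 2240/243). Normalize by dividing by the sum 4643/243:
  π = (243/4643, 2160/4643, 2240/4643).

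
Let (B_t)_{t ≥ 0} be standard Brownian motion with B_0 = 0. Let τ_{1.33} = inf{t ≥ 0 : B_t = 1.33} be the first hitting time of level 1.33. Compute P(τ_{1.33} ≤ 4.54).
P(τ_{1.33} ≤ 4.54) = 2(1 − Φ(1.33/√4.54)) = 2(1 − Φ(0.6242)) ≈ 0.5325

By the reflection principle for standard BM, P(τ_b ≤ t) = 2 · P(B_t ≥ b). Since B_t ~ N(0, t), P(B_t ≥ 1.33) = 1 − Φ(1.33/√t) = 1 − Φ(1.33/√4.54) = 1 − Φ(0.6242) ≈ 0.26625. Doubling: P(τ_{1.33} ≤ 4.54) ≈ 2 · 0.26625 = 0.53250 ≈ 0.5325.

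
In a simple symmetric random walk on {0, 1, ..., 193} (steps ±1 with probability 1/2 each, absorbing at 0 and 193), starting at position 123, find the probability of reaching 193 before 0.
P(hit 193 before 0) = 123/193

Let u_k = P(hit 193 before 0 | start at k). Then u_0 = 0, u_193 = 1, and u_k = u_{k-1}/2 + u_{k+1}/2 for 1 ≤ k ≤ 192. This harmonic recurrence is solved by u_k = k/193, giving u_123 = 123/193.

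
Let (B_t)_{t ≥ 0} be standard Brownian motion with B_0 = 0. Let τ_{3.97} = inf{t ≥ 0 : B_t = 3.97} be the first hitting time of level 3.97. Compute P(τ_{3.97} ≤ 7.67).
P(τ_{3.97} ≤ 7.67) = 2(1 − Φ(3.97/√7.67)) = 2(1 − Φ(1.4335)) ≈ 0.1517

By the reflection principle for standard BM, P(τ_b ≤ t) = 2 · P(B_t ≥ b). Since B_t ~ N(0, t), P(B_t ≥ 3.97) = 1 − Φ(3.97/√t) = 1 − Φ(3.97/√7.67) = 1 − Φ(1.4335) ≈ 0.07586. Doubling: P(τ_{3.97} ≤ 7.67) ≈ 2 · 0.07586 = 0.15172 ≈ 0.1517.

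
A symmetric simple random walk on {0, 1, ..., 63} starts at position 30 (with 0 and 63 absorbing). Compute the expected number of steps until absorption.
E[τ | X_0 = 30] = 990

Let v_k = E[τ | X_0 = k]. Boundary: v_0 = v_63 = 0. Recurrence: v_k = 1 + (v_{k-1} + v_{k+1})/2 for 1 ≤ k ≤ 62. The particular solution to v_k − (v_{k-1} + v_{k+1})/2 = 1 is v_k = −k^2. Adding homogeneous solution A + B k and matching boundaries gives v_k = k (63 − k). Substituting k = 30: v_30 = 30 · 33 = 990.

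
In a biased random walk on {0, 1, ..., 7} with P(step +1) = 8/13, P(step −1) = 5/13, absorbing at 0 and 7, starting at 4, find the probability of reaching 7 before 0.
P(hit 7 before 0) = (1 − (5/8)^4) / (1 − (5/8)^7) = 592384/673009

Let u_k denote P(reach 7 before 0 | start at k). Boundary: u_0 = 0, u_7 = 1. Recurrence: u_k = 8/13·u_{k+1} + 5/13·u_{k-1} for 1 ≤ k ≤ 6. Try u_k = A + B·r^k with r = q/p = (5/13)/(8/13) = 5/8. Substitution satisfies the recurrence; boundary conditions give:
  u_k = (1 − r^k) / (1 − r^N) = (1 − (5/8)^4) / (1 − (5/8)^7) = 592384/673009.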